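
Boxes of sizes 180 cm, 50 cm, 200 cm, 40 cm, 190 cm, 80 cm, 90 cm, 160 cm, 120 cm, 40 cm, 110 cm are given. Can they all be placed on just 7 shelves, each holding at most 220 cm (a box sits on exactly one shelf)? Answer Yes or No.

Yes

A valid assignment using 7 shelves:
  shelf 1: 200 = 200
  shelf 2: 190 = 190
  shelf 3: 180 + 40 = 220
  shelf 4: 160 + 50 = 210
  shelf 5: 120 + 90 = 210
  shelf 6: 110 + 80 = 190
  shelf 7: 40 = 40
Every load is within 220 cm, so 7 shelves suffice.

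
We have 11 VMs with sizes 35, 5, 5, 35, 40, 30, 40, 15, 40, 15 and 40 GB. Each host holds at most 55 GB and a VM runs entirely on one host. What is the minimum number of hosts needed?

Total = 40 + 40 + 40 + 40 + 35 + 35 + 30 + 15 + 15 + 5 + 5 = 300 GB.
Lower bound: ⌈300/55⌉ = 6 hosts.
Also, 7 VMs each exceed 55/2 GB, and no two of those can share a host, so at least 7 hosts are needed.
A packing using 7 hosts:
  host 1: 40 + 15 = 55
  host 2: 40 + 15 = 55
  host 3: 40 + 5 + 5 = 50
  host 4: 40 = 40
  host 5: 35 = 35
  host 6: 35 = 35
  host 7: 30 = 30
This matches the lower bound, so 7 is optimal.

7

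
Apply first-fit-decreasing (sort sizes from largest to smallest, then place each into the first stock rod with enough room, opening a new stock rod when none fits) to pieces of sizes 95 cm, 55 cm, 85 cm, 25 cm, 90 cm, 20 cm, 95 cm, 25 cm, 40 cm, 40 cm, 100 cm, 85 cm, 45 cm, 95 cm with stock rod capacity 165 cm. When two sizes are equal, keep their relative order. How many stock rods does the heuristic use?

7

Sorted descending: 100, 95, 95, 95, 90, 85, 85, 55, 45, 40, 40, 25, 25, 20.
  100 → stock rod 1 (new)  [load 100/165]
  95 → stock rod 2 (new)  [load 95/165]
  95 → stock rod 3 (new)  [load 95/165]
  95 → stock rod 4 (new)  [load 95/165]
  90 → stock rod 5 (new)  [load 90/165]
  85 → stock rod 6 (new)  [load 85/165]
  85 → stock rod 7 (new)  [load 85/165]
  55 → stock rod 1  [load 155/165]
  45 → stock rod 2  [load 140/165]
  40 → stock rod 3  [load 135/165]
  40 → stock rod 4  [load 135/165]
  25 → stock rod 2  [load 165/165]
  25 → stock rod 3  [load 160/165]
  20 → stock rod 4  [load 155/165]
7 stock rods opened.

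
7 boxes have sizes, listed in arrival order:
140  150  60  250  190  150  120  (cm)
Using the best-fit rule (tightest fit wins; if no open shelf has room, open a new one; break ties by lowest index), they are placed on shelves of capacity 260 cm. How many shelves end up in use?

  140 → shelf 1 (new)  [load 140/260]
  150 → shelf 2 (new)  [load 150/260]
  60 → shelf 2  [load 210/260]
  250 → shelf 3 (new)  [load 250/260]
  190 → shelf 4 (new)  [load 190/260]
  150 → shelf 5 (new)  [load 150/260]
  120 → shelf 1  [load 260/260]
5 shelves opened.

5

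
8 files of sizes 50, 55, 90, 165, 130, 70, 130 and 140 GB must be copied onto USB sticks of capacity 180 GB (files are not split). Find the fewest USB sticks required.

6

Total = 165 + 140 + 130 + 130 + 90 + 70 + 55 + 50 = 830 GB.
Lower bound: ⌈830/180⌉ = 5 USB sticks.
A packing using 6 USB sticks:
  USB stick 1: 165 = 165
  USB stick 2: 140 = 140
  USB stick 3: 130 + 50 = 180
  USB stick 4: 130 = 130
  USB stick 5: 90 + 70 = 160
  USB stick 6: 55 = 55
No arrangement into 5 USB sticks stays within capacity, so 6 is optimal.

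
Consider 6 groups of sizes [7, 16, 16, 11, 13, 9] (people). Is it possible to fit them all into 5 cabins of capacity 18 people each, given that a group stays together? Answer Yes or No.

Yes

A valid assignment using 5 cabins:
  cabin 1: 16 = 16
  cabin 2: 16 = 16
  cabin 3: 13 = 13
  cabin 4: 11 + 7 = 18
  cabin 5: 9 = 9
Every load is within 18 people, so 5 cabins suffice.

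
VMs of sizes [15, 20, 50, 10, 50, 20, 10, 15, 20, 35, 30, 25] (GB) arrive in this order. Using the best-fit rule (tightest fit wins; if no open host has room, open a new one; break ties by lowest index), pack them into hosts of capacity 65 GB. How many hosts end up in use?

  15 → host 1 (new)  [load 15/65]
  20 → host 1  [load 35/65]
  50 → host 2 (new)  [load 50/65]
  10 → host 2  [load 60/65]
  50 → host 3 (new)  [load 50/65]
  20 → host 1  [load 55/65]
  10 → host 1  [load 65/65]
  15 → host 3  [load 65/65]
  20 → host 4 (new)  [load 20/65]
  35 → host 4  [load 55/65]
  30 → host 5 (new)  [load 30/65]
  25 → host 5  [load 55/65]
5 hosts opened.

5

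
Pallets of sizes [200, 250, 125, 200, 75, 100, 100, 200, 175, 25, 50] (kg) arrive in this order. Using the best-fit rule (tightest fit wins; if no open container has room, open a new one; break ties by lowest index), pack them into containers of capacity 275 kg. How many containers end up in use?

6

  200 → container 1 (new)  [load 200/275]
  250 → container 2 (new)  [load 250/275]
  125 → container 3 (new)  [load 125/275]
  200 → container 4 (new)  [load 200/275]
  75 → container 1  [load 275/275]
  100 → container 3  [load 225/275]
  100 → container 5 (new)  [load 100/275]
  200 → container 6 (new)  [load 200/275]
  175 → container 5  [load 275/275]
  25 → container 2  [load 275/275]
  50 → container 3  [load 275/275]
6 containers opened.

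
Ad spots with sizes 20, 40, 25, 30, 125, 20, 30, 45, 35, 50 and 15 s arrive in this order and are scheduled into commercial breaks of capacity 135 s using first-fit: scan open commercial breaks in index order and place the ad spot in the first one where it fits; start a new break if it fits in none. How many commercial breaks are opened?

  20 → break 1 (new)  [load 20/135]
  40 → break 1  [load 60/135]
  25 → break 1  [load 85/135]
  30 → break 1  [load 115/135]
  125 → break 2 (new)  [load 125/135]
  20 → break 1  [load 135/135]
  30 → break 3 (new)  [load 30/135]
  45 → break 3  [load 75/135]
  35 → break 3  [load 110/135]
  50 → break 4 (new)  [load 50/135]
  15 → break 3  [load 125/135]
4 commercial breaks opened.

4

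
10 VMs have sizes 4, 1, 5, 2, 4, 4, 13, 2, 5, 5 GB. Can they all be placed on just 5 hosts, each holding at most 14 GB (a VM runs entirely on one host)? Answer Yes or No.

A valid assignment using 4 hosts:
  host 1: 13 + 1 = 14
  host 2: 5 + 5 + 4 = 14
  host 3: 5 + 4 + 4 = 13
  host 4: 2 + 2 = 4
That uses only 4 ≤ 5, so 5 hosts are enough.

Yes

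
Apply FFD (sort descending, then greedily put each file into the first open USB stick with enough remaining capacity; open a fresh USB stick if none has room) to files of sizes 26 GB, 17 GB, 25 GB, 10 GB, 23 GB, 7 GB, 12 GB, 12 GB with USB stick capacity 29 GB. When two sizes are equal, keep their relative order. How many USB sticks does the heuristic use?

5

Sorted descending: 26, 25, 23, 17, 12, 12, 10, 7.
  26 → USB stick 1 (new)  [load 26/29]
  25 → USB stick 2 (new)  [load 25/29]
  23 → USB stick 3 (new)  [load 23/29]
  17 → USB stick 4 (new)  [load 17/29]
  12 → USB stick 4  [load 29/29]
  12 → USB stick 5 (new)  [load 12/29]
  10 → USB stick 5  [load 22/29]
  7 → USB stick 5  [load 29/29]
5 USB sticks opened.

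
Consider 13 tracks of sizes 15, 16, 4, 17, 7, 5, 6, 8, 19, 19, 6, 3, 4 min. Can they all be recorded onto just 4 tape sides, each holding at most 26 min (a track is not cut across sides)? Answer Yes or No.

Total = 129 min; ⌈129/26⌉ = 5.
At least 5 tape sides are required, but only 4 are allowed.

No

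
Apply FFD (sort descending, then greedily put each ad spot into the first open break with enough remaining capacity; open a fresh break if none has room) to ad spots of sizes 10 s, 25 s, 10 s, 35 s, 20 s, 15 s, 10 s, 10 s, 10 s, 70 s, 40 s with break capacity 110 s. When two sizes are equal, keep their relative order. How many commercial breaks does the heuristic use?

Sorted descending: 70, 40, 35, 25, 20, 15, 10, 10, 10, 10, 10.
  70 → break 1 (new)  [load 70/110]
  40 → break 1  [load 110/110]
  35 → break 2 (new)  [load 35/110]
  25 → break 2  [load 60/110]
  20 → break 2  [load 80/110]
  15 → break 2  [load 95/110]
  10 → break 2  [load 105/110]
  10 → break 3 (new)  [load 10/110]
  10 → break 3  [load 20/110]
  10 → break 3  [load 30/110]
  10 → break 3  [load 40/110]
3 commercial breaks opened.

3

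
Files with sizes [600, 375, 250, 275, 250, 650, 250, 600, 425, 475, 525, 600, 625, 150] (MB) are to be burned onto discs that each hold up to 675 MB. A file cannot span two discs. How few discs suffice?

10

Total = 650 + 625 + 600 + 600 + 600 + 525 + 475 + 425 + 375 + 275 + 250 + 250 + 250 + 150 = 6050 MB.
Lower bound: ⌈6050/675⌉ = 9 discs.
A packing using 10 discs:
  disc 1: 650 = 650
  disc 2: 625 = 625
  disc 3: 600 = 600
  disc 4: 600 = 600
  disc 5: 600 = 600
  disc 6: 525 + 150 = 675
  disc 7: 475 = 475
  disc 8: 425 + 250 = 675
  disc 9: 375 + 275 = 650
  disc 10: 250 + 250 = 500
No arrangement into 9 discs stays within capacity, so 10 is optimal.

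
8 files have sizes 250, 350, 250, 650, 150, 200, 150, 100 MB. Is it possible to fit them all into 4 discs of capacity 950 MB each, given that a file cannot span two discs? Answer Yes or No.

A valid assignment using 3 discs:
  disc 1: 650 + 250 = 900
  disc 2: 350 + 250 + 200 + 150 = 950
  disc 3: 150 + 100 = 250
That uses only 3 ≤ 4, so 4 discs are enough.

Yes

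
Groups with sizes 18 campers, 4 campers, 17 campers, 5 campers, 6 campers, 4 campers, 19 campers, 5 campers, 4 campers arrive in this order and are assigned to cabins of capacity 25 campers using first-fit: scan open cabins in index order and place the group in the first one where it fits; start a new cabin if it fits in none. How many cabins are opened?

  18 → cabin 1 (new)  [load 18/25]
  4 → cabin 1  [load 22/25]
  17 → cabin 2 (new)  [load 17/25]
  5 → cabin 2  [load 22/25]
  6 → cabin 3 (new)  [load 6/25]
  4 → cabin 3  [load 10/25]
  19 → cabin 4 (new)  [load 19/25]
  5 → cabin 3  [load 15/25]
  4 → cabin 3  [load 19/25]
4 cabins opened.

4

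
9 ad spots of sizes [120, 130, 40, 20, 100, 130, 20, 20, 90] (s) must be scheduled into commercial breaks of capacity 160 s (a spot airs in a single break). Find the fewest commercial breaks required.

5

Total = 130 + 130 + 120 + 100 + 90 + 40 + 20 + 20 + 20 = 670 s.
Lower bound: ⌈670/160⌉ = 5 commercial breaks.
A packing using 5 commercial breaks:
  break 1: 130 + 20 = 150
  break 2: 130 + 20 = 150
  break 3: 120 + 40 = 160
  break 4: 100 + 20 = 120
  break 5: 90 = 90
This matches the lower bound, so 5 is optimal.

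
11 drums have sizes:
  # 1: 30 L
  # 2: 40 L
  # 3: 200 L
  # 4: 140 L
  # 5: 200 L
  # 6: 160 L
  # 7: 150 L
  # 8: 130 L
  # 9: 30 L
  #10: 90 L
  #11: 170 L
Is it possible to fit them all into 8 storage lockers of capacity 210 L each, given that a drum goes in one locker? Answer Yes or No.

Yes

A valid assignment using 8 storage lockers:
  locker 1: 200 = 200
  locker 2: 200 = 200
  locker 3: 170 + 40 = 210
  locker 4: 160 + 30 = 190
  locker 5: 150 + 30 = 180
  locker 6: 140 = 140
  locker 7: 130 = 130
  locker 8: 90 = 90
Every load is within 210 L, so 8 storage lockers suffice.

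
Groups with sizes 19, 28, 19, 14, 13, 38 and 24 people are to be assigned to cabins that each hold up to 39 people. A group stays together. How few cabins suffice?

5

Total = 38 + 28 + 24 + 19 + 19 + 14 + 13 = 155 people.
Lower bound: ⌈155/39⌉ = 4 cabins.
A packing using 5 cabins:
  cabin 1: 38 = 38
  cabin 2: 28 = 28
  cabin 3: 24 + 14 = 38
  cabin 4: 19 + 19 = 38
  cabin 5: 13 = 13
No arrangement into 4 cabins stays within capacity, so 5 is optimal.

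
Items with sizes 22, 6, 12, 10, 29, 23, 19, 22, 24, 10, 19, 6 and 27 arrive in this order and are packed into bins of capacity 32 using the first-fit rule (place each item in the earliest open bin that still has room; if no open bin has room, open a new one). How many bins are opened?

9

  22 → bin 1 (new)  [load 22/32]
  6 → bin 1  [load 28/32]
  12 → bin 2 (new)  [load 12/32]
  10 → bin 2  [load 22/32]
  29 → bin 3 (new)  [load 29/32]
  23 → bin 4 (new)  [load 23/32]
  19 → bin 5 (new)  [load 19/32]
  22 → bin 6 (new)  [load 22/32]
  24 → bin 7 (new)  [load 24/32]
  10 → bin 2  [load 32/32]
  19 → bin 8 (new)  [load 19/32]
  6 → bin 4  [load 29/32]
  27 → bin 9 (new)  [load 27/32]
9 bins opened.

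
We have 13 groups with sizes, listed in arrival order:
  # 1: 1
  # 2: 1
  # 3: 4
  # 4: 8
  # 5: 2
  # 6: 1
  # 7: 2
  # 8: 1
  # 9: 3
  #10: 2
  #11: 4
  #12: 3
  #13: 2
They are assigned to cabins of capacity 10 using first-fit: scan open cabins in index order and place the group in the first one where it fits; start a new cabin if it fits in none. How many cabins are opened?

  1 → cabin 1 (new)  [load 1/10]
  1 → cabin 1  [load 2/10]
  4 → cabin 1  [load 6/10]
  8 → cabin 2 (new)  [load 8/10]
  2 → cabin 1  [load 8/10]
  1 → cabin 1  [load 9/10]
  2 → cabin 2  [load 10/10]
  1 → cabin 1  [load 10/10]
  3 → cabin 3 (new)  [load 3/10]
  2 → cabin 3  [load 5/10]
  4 → cabin 3  [load 9/10]
  3 → cabin 4 (new)  [load 3/10]
  2 → cabin 4  [load 5/10]
4 cabins opened.

4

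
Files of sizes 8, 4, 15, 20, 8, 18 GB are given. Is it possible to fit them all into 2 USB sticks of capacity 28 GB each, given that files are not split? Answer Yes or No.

Total = 73 GB; ⌈73/28⌉ = 3.
At least 3 USB sticks are required, but only 2 are allowed.

No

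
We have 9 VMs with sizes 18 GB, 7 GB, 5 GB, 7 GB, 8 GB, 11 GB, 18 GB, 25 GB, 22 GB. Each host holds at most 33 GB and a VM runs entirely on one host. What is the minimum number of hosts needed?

4

Total = 25 + 22 + 18 + 18 + 11 + 8 + 7 + 7 + 5 = 121 GB.
Lower bound: ⌈121/33⌉ = 4 hosts.
A packing using 4 hosts:
  host 1: 25 + 8 = 33
  host 2: 22 + 11 = 33
  host 3: 18 + 7 + 7 = 32
  host 4: 18 + 5 = 23
This matches the lower bound, so 4 is optimal.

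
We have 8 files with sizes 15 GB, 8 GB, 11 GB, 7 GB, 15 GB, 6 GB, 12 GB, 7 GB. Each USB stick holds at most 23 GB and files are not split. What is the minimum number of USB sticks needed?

Total = 15 + 15 + 12 + 11 + 8 + 7 + 7 + 6 = 81 GB.
Lower bound: ⌈81/23⌉ = 4 USB sticks.
A packing using 4 USB sticks:
  USB stick 1: 15 + 8 = 23
  USB stick 2: 15 + 7 = 22
  USB stick 3: 12 + 11 = 23
  USB stick 4: 7 + 6 = 13
This matches the lower bound, so 4 is optimal.

4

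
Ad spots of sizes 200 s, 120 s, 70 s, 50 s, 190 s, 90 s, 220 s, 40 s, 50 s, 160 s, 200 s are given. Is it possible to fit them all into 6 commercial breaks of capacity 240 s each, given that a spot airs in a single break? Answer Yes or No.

No

Total = 1390 s; ⌈1390/240⌉ = 6.
The bound of 6 does not rule out 6, but exhaustive search shows no assignment into 6 commercial breaks of capacity 240 s exists — the minimum is 7.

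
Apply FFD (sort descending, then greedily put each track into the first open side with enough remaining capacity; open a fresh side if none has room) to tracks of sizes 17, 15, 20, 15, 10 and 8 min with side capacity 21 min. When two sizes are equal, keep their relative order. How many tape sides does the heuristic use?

5

Sorted descending: 20, 17, 15, 15, 10, 8.
  20 → side 1 (new)  [load 20/21]
  17 → side 2 (new)  [load 17/21]
  15 → side 3 (new)  [load 15/21]
  15 → side 4 (new)  [load 15/21]
  10 → side 5 (new)  [load 10/21]
  8 → side 5  [load 18/21]
5 tape sides opened.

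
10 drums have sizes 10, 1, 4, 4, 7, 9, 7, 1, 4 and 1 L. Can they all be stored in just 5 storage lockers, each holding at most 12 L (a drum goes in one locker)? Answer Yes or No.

Yes

A valid assignment using 5 storage lockers:
  locker 1: 10 + 1 + 1 = 12
  locker 2: 9 + 1 = 10
  locker 3: 7 + 4 = 11
  locker 4: 7 + 4 = 11
  locker 5: 4 = 4
Every load is within 12 L, so 5 storage lockers suffice.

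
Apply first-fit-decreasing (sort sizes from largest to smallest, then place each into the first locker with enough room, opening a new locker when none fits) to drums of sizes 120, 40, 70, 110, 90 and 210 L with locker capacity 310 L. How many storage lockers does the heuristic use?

3

Sorted descending: 210, 120, 110, 90, 70, 40.
  210 → locker 1 (new)  [load 210/310]
  120 → locker 2 (new)  [load 120/310]
  110 → locker 2  [load 230/310]
  90 → locker 1  [load 300/310]
  70 → locker 2  [load 300/310]
  40 → locker 3 (new)  [load 40/310]
3 storage lockers opened.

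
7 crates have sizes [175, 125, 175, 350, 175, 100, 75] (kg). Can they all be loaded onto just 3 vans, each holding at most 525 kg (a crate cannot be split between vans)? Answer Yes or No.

A valid assignment using 3 vans:
  van 1: 350 + 175 = 525
  van 2: 175 + 175 + 125 = 475
  van 3: 100 + 75 = 175
Every load is within 525 kg, so 3 vans suffice.

Yes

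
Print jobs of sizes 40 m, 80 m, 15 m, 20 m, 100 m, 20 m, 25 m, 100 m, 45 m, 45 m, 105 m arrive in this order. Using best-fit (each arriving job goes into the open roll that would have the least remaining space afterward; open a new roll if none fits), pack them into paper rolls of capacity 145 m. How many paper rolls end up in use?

  40 → roll 1 (new)  [load 40/145]
  80 → roll 1  [load 120/145]
  15 → roll 1  [load 135/145]
  20 → roll 2 (new)  [load 20/145]
  100 → roll 2  [load 120/145]
  20 → roll 2  [load 140/145]
  25 → roll 3 (new)  [load 25/145]
  100 → roll 3  [load 125/145]
  45 → roll 4 (new)  [load 45/145]
  45 → roll 4  [load 90/145]
  105 → roll 5 (new)  [load 105/145]
5 paper rolls opened.

5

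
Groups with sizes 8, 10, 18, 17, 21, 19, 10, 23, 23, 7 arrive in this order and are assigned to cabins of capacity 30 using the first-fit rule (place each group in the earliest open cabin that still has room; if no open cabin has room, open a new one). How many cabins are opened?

7

  8 → cabin 1 (new)  [load 8/30]
  10 → cabin 1  [load 18/30]
  18 → cabin 2 (new)  [load 18/30]
  17 → cabin 3 (new)  [load 17/30]
  21 → cabin 4 (new)  [load 21/30]
  19 → cabin 5 (new)  [load 19/30]
  10 → cabin 1  [load 28/30]
  23 → cabin 6 (new)  [load 23/30]
  23 → cabin 7 (new)  [load 23/30]
  7 → cabin 2  [load 25/30]
7 cabins opened.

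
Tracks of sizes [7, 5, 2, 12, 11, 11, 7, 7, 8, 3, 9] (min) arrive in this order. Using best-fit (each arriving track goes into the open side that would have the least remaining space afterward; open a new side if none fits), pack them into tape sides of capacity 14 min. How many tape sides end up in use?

  7 → side 1 (new)  [load 7/14]
  5 → side 1  [load 12/14]
  2 → side 1  [load 14/14]
  12 → side 2 (new)  [load 12/14]
  11 → side 3 (new)  [load 11/14]
  11 → side 4 (new)  [load 11/14]
  7 → side 5 (new)  [load 7/14]
  7 → side 5  [load 14/14]
  8 → side 6 (new)  [load 8/14]
  3 → side 3  [load 14/14]
  9 → side 7 (new)  [load 9/14]
7 tape sides opened.

7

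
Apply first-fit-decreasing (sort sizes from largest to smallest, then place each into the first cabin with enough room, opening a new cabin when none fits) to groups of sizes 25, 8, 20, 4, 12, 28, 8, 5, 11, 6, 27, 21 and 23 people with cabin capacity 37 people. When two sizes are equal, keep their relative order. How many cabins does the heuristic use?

6

Sorted descending: 28, 27, 25, 23, 21, 20, 12, 11, 8, 8, 6, 5, 4.
  28 → cabin 1 (new)  [load 28/37]
  27 → cabin 2 (new)  [load 27/37]
  25 → cabin 3 (new)  [load 25/37]
  23 → cabin 4 (new)  [load 23/37]
  21 → cabin 5 (new)  [load 21/37]
  20 → cabin 6 (new)  [load 20/37]
  12 → cabin 3  [load 37/37]
  11 → cabin 4  [load 34/37]
  8 → cabin 1  [load 36/37]
  8 → cabin 2  [load 35/37]
  6 → cabin 5  [load 27/37]
  5 → cabin 5  [load 32/37]
  4 → cabin 5  [load 36/37]
6 cabins opened.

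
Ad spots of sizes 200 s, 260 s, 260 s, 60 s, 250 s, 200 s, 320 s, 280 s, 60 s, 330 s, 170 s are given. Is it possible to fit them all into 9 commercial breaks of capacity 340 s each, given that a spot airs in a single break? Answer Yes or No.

Yes

A valid assignment using 9 commercial breaks:
  break 1: 330 = 330
  break 2: 320 = 320
  break 3: 280 + 60 = 340
  break 4: 260 + 60 = 320
  break 5: 260 = 260
  break 6: 250 = 250
  break 7: 200 = 200
  break 8: 200 = 200
  break 9: 170 = 170
Every load is within 340 s, so 9 commercial breaks suffice.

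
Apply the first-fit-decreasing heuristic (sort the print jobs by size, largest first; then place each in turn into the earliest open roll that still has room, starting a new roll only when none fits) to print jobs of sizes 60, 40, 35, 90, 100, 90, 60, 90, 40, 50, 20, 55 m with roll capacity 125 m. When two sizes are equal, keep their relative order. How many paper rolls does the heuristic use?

7

Sorted descending: 100, 90, 90, 90, 60, 60, 55, 50, 40, 40, 35, 20.
  100 → roll 1 (new)  [load 100/125]
  90 → roll 2 (new)  [load 90/125]
  90 → roll 3 (new)  [load 90/125]
  90 → roll 4 (new)  [load 90/125]
  60 → roll 5 (new)  [load 60/125]
  60 → roll 5  [load 120/125]
  55 → roll 6 (new)  [load 55/125]
  50 → roll 6  [load 105/125]
  40 → roll 7 (new)  [load 40/125]
  40 → roll 7  [load 80/125]
  35 → roll 2  [load 125/125]
  20 → roll 1  [load 120/125]
7 paper rolls opened.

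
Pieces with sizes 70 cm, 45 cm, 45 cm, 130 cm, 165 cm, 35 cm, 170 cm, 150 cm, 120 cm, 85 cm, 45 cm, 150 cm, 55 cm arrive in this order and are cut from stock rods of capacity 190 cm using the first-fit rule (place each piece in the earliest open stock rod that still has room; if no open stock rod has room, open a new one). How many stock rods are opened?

  70 → stock rod 1 (new)  [load 70/190]
  45 → stock rod 1  [load 115/190]
  45 → stock rod 1  [load 160/190]
  130 → stock rod 2 (new)  [load 130/190]
  165 → stock rod 3 (new)  [load 165/190]
  35 → stock rod 2  [load 165/190]
  170 → stock rod 4 (new)  [load 170/190]
  150 → stock rod 5 (new)  [load 150/190]
  120 → stock rod 6 (new)  [load 120/190]
  85 → stock rod 7 (new)  [load 85/190]
  45 → stock rod 6  [load 165/190]
  150 → stock rod 8 (new)  [load 150/190]
  55 → stock rod 7  [load 140/190]
8 stock rods opened.

8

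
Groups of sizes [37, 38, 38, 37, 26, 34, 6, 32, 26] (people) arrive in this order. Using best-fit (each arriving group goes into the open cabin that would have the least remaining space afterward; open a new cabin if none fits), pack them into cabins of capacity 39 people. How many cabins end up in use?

8

  37 → cabin 1 (new)  [load 37/39]
  38 → cabin 2 (new)  [load 38/39]
  38 → cabin 3 (new)  [load 38/39]
  37 → cabin 4 (new)  [load 37/39]
  26 → cabin 5 (new)  [load 26/39]
  34 → cabin 6 (new)  [load 34/39]
  6 → cabin 5  [load 32/39]
  32 → cabin 7 (new)  [load 32/39]
  26 → cabin 8 (new)  [load 26/39]
8 cabins opened.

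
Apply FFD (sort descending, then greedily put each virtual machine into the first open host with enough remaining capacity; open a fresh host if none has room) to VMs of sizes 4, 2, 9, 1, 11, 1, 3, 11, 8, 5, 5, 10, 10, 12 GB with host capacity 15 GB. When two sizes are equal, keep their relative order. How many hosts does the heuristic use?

7

Sorted descending: 12, 11, 11, 10, 10, 9, 8, 5, 5, 4, 3, 2, 1, 1.
  12 → host 1 (new)  [load 12/15]
  11 → host 2 (new)  [load 11/15]
  11 → host 3 (new)  [load 11/15]
  10 → host 4 (new)  [load 10/15]
  10 → host 5 (new)  [load 10/15]
  9 → host 6 (new)  [load 9/15]
  8 → host 7 (new)  [load 8/15]
  5 → host 4  [load 15/15]
  5 → host 5  [load 15/15]
  4 → host 2  [load 15/15]
  3 → host 1  [load 15/15]
  2 → host 3  [load 13/15]
  1 → host 3  [load 14/15]
  1 → host 3  [load 15/15]
7 hosts opened.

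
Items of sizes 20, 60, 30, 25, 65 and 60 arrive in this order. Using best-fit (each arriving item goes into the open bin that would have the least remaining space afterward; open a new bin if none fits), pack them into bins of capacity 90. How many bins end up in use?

4

  20 → bin 1 (new)  [load 20/90]
  60 → bin 1  [load 80/90]
  30 → bin 2 (new)  [load 30/90]
  25 → bin 2  [load 55/90]
  65 → bin 3 (new)  [load 65/90]
  60 → bin 4 (new)  [load 60/90]
4 bins opened.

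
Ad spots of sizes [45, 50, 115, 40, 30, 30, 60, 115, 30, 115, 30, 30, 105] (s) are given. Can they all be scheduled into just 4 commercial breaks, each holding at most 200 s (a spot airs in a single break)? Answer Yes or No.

Total = 795 s; ⌈795/200⌉ = 4.
The bound of 4 does not rule out 4, but exhaustive search shows no assignment into 4 commercial breaks of capacity 200 s exists — the minimum is 5.

No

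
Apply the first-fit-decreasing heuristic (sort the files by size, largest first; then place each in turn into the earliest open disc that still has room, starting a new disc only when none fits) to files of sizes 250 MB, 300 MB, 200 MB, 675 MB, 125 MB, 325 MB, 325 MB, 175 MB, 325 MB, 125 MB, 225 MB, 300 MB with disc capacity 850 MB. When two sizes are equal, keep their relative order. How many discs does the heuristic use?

4

Sorted descending: 675, 325, 325, 325, 300, 300, 250, 225, 200, 175, 125, 125.
  675 → disc 1 (new)  [load 675/850]
  325 → disc 2 (new)  [load 325/850]
  325 → disc 2  [load 650/850]
  325 → disc 3 (new)  [load 325/850]
  300 → disc 3  [load 625/850]
  300 → disc 4 (new)  [load 300/850]
  250 → disc 4  [load 550/850]
  225 → disc 3  [load 850/850]
  200 → disc 2  [load 850/850]
  175 → disc 1  [load 850/850]
  125 → disc 4  [load 675/850]
  125 → disc 4  [load 800/850]
4 discs opened.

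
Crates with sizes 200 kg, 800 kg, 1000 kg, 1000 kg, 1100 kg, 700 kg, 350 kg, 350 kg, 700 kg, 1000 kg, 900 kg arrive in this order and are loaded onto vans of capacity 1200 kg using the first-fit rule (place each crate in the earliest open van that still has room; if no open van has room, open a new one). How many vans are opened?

  200 → van 1 (new)  [load 200/1200]
  800 → van 1  [load 1000/1200]
  1000 → van 2 (new)  [load 1000/1200]
  1000 → van 3 (new)  [load 1000/1200]
  1100 → van 4 (new)  [load 1100/1200]
  700 → van 5 (new)  [load 700/1200]
  350 → van 5  [load 1050/1200]
  350 → van 6 (new)  [load 350/1200]
  700 → van 6  [load 1050/1200]
  1000 → van 7 (new)  [load 1000/1200]
  900 → van 8 (new)  [load 900/1200]
8 vans opened.

8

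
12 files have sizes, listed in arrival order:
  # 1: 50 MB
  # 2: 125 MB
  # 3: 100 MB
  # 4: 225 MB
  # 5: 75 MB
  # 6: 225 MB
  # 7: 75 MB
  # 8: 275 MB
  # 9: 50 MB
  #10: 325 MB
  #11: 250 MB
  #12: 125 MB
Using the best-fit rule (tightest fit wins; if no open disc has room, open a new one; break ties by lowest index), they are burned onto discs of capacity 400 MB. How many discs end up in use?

6

  50 → disc 1 (new)  [load 50/400]
  125 → disc 1  [load 175/400]
  100 → disc 1  [load 275/400]
  225 → disc 2 (new)  [load 225/400]
  75 → disc 1  [load 350/400]
  225 → disc 3 (new)  [load 225/400]
  75 → disc 2  [load 300/400]
  275 → disc 4 (new)  [load 275/400]
  50 → disc 1  [load 400/400]
  325 → disc 5 (new)  [load 325/400]
  250 → disc 6 (new)  [load 250/400]
  125 → disc 4  [load 400/400]
6 discs opened.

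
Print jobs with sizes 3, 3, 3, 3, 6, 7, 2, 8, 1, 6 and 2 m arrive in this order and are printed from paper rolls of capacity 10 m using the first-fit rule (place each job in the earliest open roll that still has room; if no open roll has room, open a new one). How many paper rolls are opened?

  3 → roll 1 (new)  [load 3/10]
  3 → roll 1  [load 6/10]
  3 → roll 1  [load 9/10]
  3 → roll 2 (new)  [load 3/10]
  6 → roll 2  [load 9/10]
  7 → roll 3 (new)  [load 7/10]
  2 → roll 3  [load 9/10]
  8 → roll 4 (new)  [load 8/10]
  1 → roll 1  [load 10/10]
  6 → roll 5 (new)  [load 6/10]
  2 → roll 4  [load 10/10]
5 paper rolls opened.

5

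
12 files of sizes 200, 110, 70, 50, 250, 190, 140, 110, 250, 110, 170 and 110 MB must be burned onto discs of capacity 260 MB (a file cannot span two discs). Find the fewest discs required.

Total = 250 + 250 + 200 + 190 + 170 + 140 + 110 + 110 + 110 + 110 + 70 + 50 = 1760 MB.
Lower bound: ⌈1760/260⌉ = 7 discs.
A packing using 8 discs:
  disc 1: 250 = 250
  disc 2: 250 = 250
  disc 3: 200 + 50 = 250
  disc 4: 190 + 70 = 260
  disc 5: 170 = 170
  disc 6: 140 + 110 = 250
  disc 7: 110 + 110 = 220
  disc 8: 110 = 110
No arrangement into 7 discs stays within capacity, so 8 is optimal.

8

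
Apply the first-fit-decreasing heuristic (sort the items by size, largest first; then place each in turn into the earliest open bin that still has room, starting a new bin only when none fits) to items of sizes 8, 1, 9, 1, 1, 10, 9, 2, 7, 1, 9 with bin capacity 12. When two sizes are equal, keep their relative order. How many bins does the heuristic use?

6

Sorted descending: 10, 9, 9, 9, 8, 7, 2, 1, 1, 1, 1.
  10 → bin 1 (new)  [load 10/12]
  9 → bin 2 (new)  [load 9/12]
  9 → bin 3 (new)  [load 9/12]
  9 → bin 4 (new)  [load 9/12]
  8 → bin 5 (new)  [load 8/12]
  7 → bin 6 (new)  [load 7/12]
  2 → bin 1  [load 12/12]
  1 → bin 2  [load 10/12]
  1 → bin 2  [load 11/12]
  1 → bin 2  [load 12/12]
  1 → bin 3  [load 10/12]
6 bins opened.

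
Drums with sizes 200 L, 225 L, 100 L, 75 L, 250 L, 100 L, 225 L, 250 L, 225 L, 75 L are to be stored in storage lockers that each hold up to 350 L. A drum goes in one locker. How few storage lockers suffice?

Total = 250 + 250 + 225 + 225 + 225 + 200 + 100 + 100 + 75 + 75 = 1725 L.
Lower bound: ⌈1725/350⌉ = 5 storage lockers.
Also, 6 drums each exceed 175 L, and no two of those can share a locker, so at least 6 storage lockers are needed.
A packing using 6 storage lockers:
  locker 1: 250 + 100 = 350
  locker 2: 250 + 100 = 350
  locker 3: 225 + 75 = 300
  locker 4: 225 + 75 = 300
  locker 5: 225 = 225
  locker 6: 200 = 200
This matches the lower bound, so 6 is optimal.

6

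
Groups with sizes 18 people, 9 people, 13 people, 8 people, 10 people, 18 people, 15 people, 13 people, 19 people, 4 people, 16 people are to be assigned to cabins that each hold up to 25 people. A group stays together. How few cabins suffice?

7

Total = 19 + 18 + 18 + 16 + 15 + 13 + 13 + 10 + 9 + 8 + 4 = 143 people.
Lower bound: ⌈143/25⌉ = 6 cabins.
Also, 7 groups each exceed 25/2 people, and no two of those can share a cabin, so at least 7 cabins are needed.
A packing using 7 cabins:
  cabin 1: 19 + 4 = 23
  cabin 2: 18 = 18
  cabin 3: 18 = 18
  cabin 4: 16 + 9 = 25
  cabin 5: 15 + 10 = 25
  cabin 6: 13 + 8 = 21
  cabin 7: 13 = 13
This matches the lower bound, so 7 is optimal.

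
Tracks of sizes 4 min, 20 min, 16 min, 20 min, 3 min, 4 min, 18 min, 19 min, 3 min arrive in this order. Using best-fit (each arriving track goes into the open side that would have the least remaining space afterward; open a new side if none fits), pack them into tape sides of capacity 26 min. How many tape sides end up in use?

  4 → side 1 (new)  [load 4/26]
  20 → side 1  [load 24/26]
  16 → side 2 (new)  [load 16/26]
  20 → side 3 (new)  [load 20/26]
  3 → side 3  [load 23/26]
  4 → side 2  [load 20/26]
  18 → side 4 (new)  [load 18/26]
  19 → side 5 (new)  [load 19/26]
  3 → side 3  [load 26/26]
5 tape sides opened.

5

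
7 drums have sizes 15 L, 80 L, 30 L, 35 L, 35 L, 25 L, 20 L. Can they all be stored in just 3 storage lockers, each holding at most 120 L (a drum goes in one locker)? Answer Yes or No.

Yes

A valid assignment using 2 storage lockers:
  locker 1: 80 + 25 + 15 = 120
  locker 2: 35 + 35 + 30 + 20 = 120
That uses only 2 ≤ 3, so 3 storage lockers are enough.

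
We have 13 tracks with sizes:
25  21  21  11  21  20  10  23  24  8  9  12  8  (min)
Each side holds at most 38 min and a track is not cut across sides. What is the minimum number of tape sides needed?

7

Total = 25 + 24 + 23 + 21 + 21 + 21 + 20 + 12 + 11 + 10 + 9 + 8 + 8 = 213 min.
Lower bound: ⌈213/38⌉ = 6 tape sides.
Also, 7 tracks each exceed 19 min, and no two of those can share a side, so at least 7 tape sides are needed.
A packing using 7 tape sides:
  side 1: 25 + 12 = 37
  side 2: 24 + 11 = 35
  side 3: 23 + 10 = 33
  side 4: 21 + 9 + 8 = 38
  side 5: 21 + 8 = 29
  side 6: 21 = 21
  side 7: 20 = 20
This matches the lower bound, so 7 is optimal.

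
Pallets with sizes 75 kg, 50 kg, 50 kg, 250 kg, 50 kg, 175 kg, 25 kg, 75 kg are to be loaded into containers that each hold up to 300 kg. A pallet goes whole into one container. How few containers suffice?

Total = 250 + 175 + 75 + 75 + 50 + 50 + 50 + 25 = 750 kg.
Lower bound: ⌈750/300⌉ = 3 containers.
A packing using 3 containers:
  container 1: 250 + 50 = 300
  container 2: 175 + 75 + 50 = 300
  container 3: 75 + 50 + 25 = 150
This matches the lower bound, so 3 is optimal.

3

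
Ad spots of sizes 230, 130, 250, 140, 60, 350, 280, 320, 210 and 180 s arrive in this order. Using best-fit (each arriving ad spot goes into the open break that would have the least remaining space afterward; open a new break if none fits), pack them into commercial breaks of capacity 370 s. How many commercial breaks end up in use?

7

  230 → break 1 (new)  [load 230/370]
  130 → break 1  [load 360/370]
  250 → break 2 (new)  [load 250/370]
  140 → break 3 (new)  [load 140/370]
  60 → break 2  [load 310/370]
  350 → break 4 (new)  [load 350/370]
  280 → break 5 (new)  [load 280/370]
  320 → break 6 (new)  [load 320/370]
  210 → break 3  [load 350/370]
  180 → break 7 (new)  [load 180/370]
7 commercial breaks opened.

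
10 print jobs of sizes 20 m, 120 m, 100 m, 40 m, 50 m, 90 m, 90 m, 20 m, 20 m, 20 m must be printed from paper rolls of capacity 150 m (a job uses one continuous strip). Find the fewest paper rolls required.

Total = 120 + 100 + 90 + 90 + 50 + 40 + 20 + 20 + 20 + 20 = 570 m.
Lower bound: ⌈570/150⌉ = 4 paper rolls.
A packing using 4 paper rolls:
  roll 1: 120 + 20 = 140
  roll 2: 100 + 50 = 150
  roll 3: 90 + 40 + 20 = 150
  roll 4: 90 + 20 + 20 = 130
This matches the lower bound, so 4 is optimal.

4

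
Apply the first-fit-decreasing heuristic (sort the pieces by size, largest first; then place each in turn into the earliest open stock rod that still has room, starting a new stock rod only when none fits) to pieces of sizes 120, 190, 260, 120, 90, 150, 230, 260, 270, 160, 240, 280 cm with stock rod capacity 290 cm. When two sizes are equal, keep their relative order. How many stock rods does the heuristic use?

Sorted descending: 280, 270, 260, 260, 240, 230, 190, 160, 150, 120, 120, 90.
  280 → stock rod 1 (new)  [load 280/290]
  270 → stock rod 2 (new)  [load 270/290]
  260 → stock rod 3 (new)  [load 260/290]
  260 → stock rod 4 (new)  [load 260/290]
  240 → stock rod 5 (new)  [load 240/290]
  230 → stock rod 6 (new)  [load 230/290]
  190 → stock rod 7 (new)  [load 190/290]
  160 → stock rod 8 (new)  [load 160/290]
  150 → stock rod 9 (new)  [load 150/290]
  120 → stock rod 8  [load 280/290]
  120 → stock rod 9  [load 270/290]
  90 → stock rod 7  [load 280/290]
9 stock rods opened.

9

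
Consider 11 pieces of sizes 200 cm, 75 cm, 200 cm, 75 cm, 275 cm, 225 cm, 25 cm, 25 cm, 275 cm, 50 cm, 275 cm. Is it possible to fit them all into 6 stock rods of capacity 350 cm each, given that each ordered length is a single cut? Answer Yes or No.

Yes

A valid assignment using 6 stock rods:
  stock rod 1: 275 + 75 = 350
  stock rod 2: 275 + 75 = 350
  stock rod 3: 275 + 50 + 25 = 350
  stock rod 4: 225 + 25 = 250
  stock rod 5: 200 = 200
  stock rod 6: 200 = 200
Every load is within 350 cm, so 6 stock rods suffice.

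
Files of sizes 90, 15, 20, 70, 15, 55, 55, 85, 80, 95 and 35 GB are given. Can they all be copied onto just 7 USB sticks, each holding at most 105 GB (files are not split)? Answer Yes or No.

Yes

A valid assignment using 7 USB sticks:
  USB stick 1: 95 = 95
  USB stick 2: 90 + 15 = 105
  USB stick 3: 85 + 20 = 105
  USB stick 4: 80 + 15 = 95
  USB stick 5: 70 + 35 = 105
  USB stick 6: 55 = 55
  USB stick 7: 55 = 55
Every load is within 105 GB, so 7 USB sticks suffice.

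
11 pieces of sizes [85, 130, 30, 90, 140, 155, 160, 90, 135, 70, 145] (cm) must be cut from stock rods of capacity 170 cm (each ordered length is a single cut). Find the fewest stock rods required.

Total = 160 + 155 + 145 + 140 + 135 + 130 + 90 + 90 + 85 + 70 + 30 = 1230 cm.
Lower bound: ⌈1230/170⌉ = 8 stock rods.
A packing using 9 stock rods:
  stock rod 1: 160 = 160
  stock rod 2: 155 = 155
  stock rod 3: 145 = 145
  stock rod 4: 140 + 30 = 170
  stock rod 5: 135 = 135
  stock rod 6: 130 = 130
  stock rod 7: 90 + 70 = 160
  stock rod 8: 90 = 90
  stock rod 9: 85 = 85
No arrangement into 8 stock rods stays within capacity, so 9 is optimal.

9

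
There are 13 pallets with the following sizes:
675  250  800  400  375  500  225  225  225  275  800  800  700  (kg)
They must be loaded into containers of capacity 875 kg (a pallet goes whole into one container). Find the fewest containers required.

Total = 800 + 800 + 800 + 700 + 675 + 500 + 400 + 375 + 275 + 250 + 225 + 225 + 225 = 6250 kg.
Lower bound: ⌈6250/875⌉ = 8 containers.
A packing using 8 containers:
  container 1: 800 = 800
  container 2: 800 = 800
  container 3: 800 = 800
  container 4: 700 = 700
  container 5: 675 = 675
  container 6: 500 + 375 = 875
  container 7: 400 + 250 + 225 = 875
  container 8: 275 + 225 + 225 = 725
This matches the lower bound, so 8 is optimal.

8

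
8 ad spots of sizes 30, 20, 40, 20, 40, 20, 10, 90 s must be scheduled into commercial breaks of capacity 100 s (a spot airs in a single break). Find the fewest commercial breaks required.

Total = 90 + 40 + 40 + 30 + 20 + 20 + 20 + 10 = 270 s.
Lower bound: ⌈270/100⌉ = 3 commercial breaks.
A packing using 3 commercial breaks:
  break 1: 90 + 10 = 100
  break 2: 40 + 40 + 20 = 100
  break 3: 30 + 20 + 20 = 70
This matches the lower bound, so 3 is optimal.

3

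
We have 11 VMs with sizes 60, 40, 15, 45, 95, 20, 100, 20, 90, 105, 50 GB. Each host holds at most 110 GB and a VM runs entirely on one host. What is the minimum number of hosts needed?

Total = 105 + 100 + 95 + 90 + 60 + 50 + 45 + 40 + 20 + 20 + 15 = 640 GB.
Lower bound: ⌈640/110⌉ = 6 hosts.
A packing using 6 hosts:
  host 1: 105 = 105
  host 2: 100 = 100
  host 3: 95 + 15 = 110
  host 4: 90 + 20 = 110
  host 5: 60 + 50 = 110
  host 6: 45 + 40 + 20 = 105
This matches the lower bound, so 6 is optimal.

6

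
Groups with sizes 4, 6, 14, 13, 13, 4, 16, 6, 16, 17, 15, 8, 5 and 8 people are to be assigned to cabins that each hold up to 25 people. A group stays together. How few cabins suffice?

7

Total = 17 + 16 + 16 + 15 + 14 + 13 + 13 + 8 + 8 + 6 + 6 + 5 + 4 + 4 = 145 people.
Lower bound: ⌈145/25⌉ = 6 cabins.
Also, 7 groups each exceed 25/2 people, and no two of those can share a cabin, so at least 7 cabins are needed.
A packing using 7 cabins:
  cabin 1: 17 + 8 = 25
  cabin 2: 16 + 8 = 24
  cabin 3: 16 + 6 = 22
  cabin 4: 15 + 6 + 4 = 25
  cabin 5: 14 + 5 + 4 = 23
  cabin 6: 13 = 13
  cabin 7: 13 = 13
This matches the lower bound, so 7 is optimal.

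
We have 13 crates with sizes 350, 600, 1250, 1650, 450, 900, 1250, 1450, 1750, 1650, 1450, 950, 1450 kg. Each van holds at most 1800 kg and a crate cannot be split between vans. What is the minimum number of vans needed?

Total = 1750 + 1650 + 1650 + 1450 + 1450 + 1450 + 1250 + 1250 + 950 + 900 + 600 + 450 + 350 = 15150 kg.
Lower bound: ⌈15150/1800⌉ = 9 vans.
A packing using 10 vans:
  van 1: 1750 = 1750
  van 2: 1650 = 1650
  van 3: 1650 = 1650
  van 4: 1450 + 350 = 1800
  van 5: 1450 = 1450
  van 6: 1450 = 1450
  van 7: 1250 + 450 = 1700
  van 8: 1250 = 1250
  van 9: 950 + 600 = 1550
  van 10: 900 = 900
No arrangement into 9 vans stays within capacity, so 10 is optimal.

10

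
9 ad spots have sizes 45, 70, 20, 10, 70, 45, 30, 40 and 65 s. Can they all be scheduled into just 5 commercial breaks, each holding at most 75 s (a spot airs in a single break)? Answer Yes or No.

No

Total = 395 s; ⌈395/75⌉ = 6.
At least 6 commercial breaks are required, but only 5 are allowed.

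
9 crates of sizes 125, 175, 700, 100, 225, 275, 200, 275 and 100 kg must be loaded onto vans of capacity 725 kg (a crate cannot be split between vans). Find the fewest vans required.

4

Total = 700 + 275 + 275 + 225 + 200 + 175 + 125 + 100 + 100 = 2175 kg.
Lower bound: ⌈2175/725⌉ = 3 vans.
A packing using 4 vans:
  van 1: 700 = 700
  van 2: 275 + 275 + 175 = 725
  van 3: 225 + 200 + 125 + 100 = 650
  van 4: 100 = 100
No arrangement into 3 vans stays within capacity, so 4 is optimal.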